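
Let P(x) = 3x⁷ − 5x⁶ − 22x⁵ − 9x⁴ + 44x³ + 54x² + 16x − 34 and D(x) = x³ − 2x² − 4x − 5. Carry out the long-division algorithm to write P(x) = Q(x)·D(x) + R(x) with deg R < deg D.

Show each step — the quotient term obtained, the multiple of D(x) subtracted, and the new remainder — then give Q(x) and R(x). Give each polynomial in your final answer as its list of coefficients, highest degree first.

Q = [3, 1, -8, -6, 5]; R = [6, -9]

Step 1: lead(3x⁷ − 5x⁶ − 22x⁵ − 9x⁴ + 44x³ + 54x² + 16x − 34) ÷ lead(D) = 3x⁷ ÷ x³ = 3x⁴. Subtract (3x⁴)·D = 3x⁷ − 6x⁶ − 12x⁵ − 15x⁴. Remainder: x⁶ − 10x⁵ + 6x⁴ + 44x³ + 54x² + 16x − 34.
Step 2: lead(x⁶ − 10x⁵ + 6x⁴ + 44x³ + 54x² + 16x − 34) ÷ lead(D) = x⁶ ÷ x³ = x³. Subtract (x³)·D = x⁶ − 2x⁵ − 4x⁴ − 5x³. Remainder: −8x⁵ + 10x⁴ + 49x³ + 54x² + 16x − 34.
Step 3: lead(−8x⁵ + 10x⁴ + 49x³ + 54x² + 16x − 34) ÷ lead(D) = −8x⁵ ÷ x³ = −8x². Subtract (−8x²)·D = −8x⁵ + 16x⁴ + 32x³ + 40x². Remainder: −6x⁴ + 17x³ + 14x² + 16x − 34.
Step 4: lead(−6x⁴ + 17x³ + 14x² + 16x − 34) ÷ lead(D) = −6x⁴ ÷ x³ = −6x. Subtract (−6x)·D = −6x⁴ + 12x³ + 24x² + 30x. Remainder: 5x³ − 10x² − 14x − 34.
Step 5: lead(5x³ − 10x² − 14x − 34) ÷ lead(D) = 5x³ ÷ x³ = 5. Subtract (5)·D = 5x³ − 10x² − 20x − 25. Remainder: 6x − 9.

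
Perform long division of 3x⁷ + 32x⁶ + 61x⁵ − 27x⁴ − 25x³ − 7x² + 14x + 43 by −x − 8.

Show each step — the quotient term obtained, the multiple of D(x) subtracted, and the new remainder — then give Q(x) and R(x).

Step 1: lead(3x⁷ + 32x⁶ + 61x⁵ − 27x⁴ − 25x³ − 7x² + 14x + 43) ÷ lead(D) = 3x⁷ ÷ −x = −3x⁶. Subtract (−3x⁶)·D = 3x⁷ + 24x⁶. Remainder: 8x⁶ + 61x⁵ − 27x⁴ − 25x³ − 7x² + 14x + 43.
Step 2: lead(8x⁶ + 61x⁵ − 27x⁴ − 25x³ − 7x² + 14x + 43) ÷ lead(D) = 8x⁶ ÷ −x = −8x⁵. Subtract (−8x⁵)·D = 8x⁶ + 64x⁵. Remainder: −3x⁵ − 27x⁴ − 25x³ − 7x² + 14x + 43.
Step 3: lead(−3x⁵ − 27x⁴ − 25x³ − 7x² + 14x + 43) ÷ lead(D) = −3x⁵ ÷ −x = 3x⁴. Subtract (3x⁴)·D = −3x⁵ − 24x⁴. Remainder: −3x⁴ − 25x³ − 7x² + 14x + 43.
Step 4: lead(−3x⁴ − 25x³ − 7x² + 14x + 43) ÷ lead(D) = −3x⁴ ÷ −x = 3x³. Subtract (3x³)·D = −3x⁴ − 24x³. Remainder: −x³ − 7x² + 14x + 43.
Step 5: lead(−x³ − 7x² + 14x + 43) ÷ lead(D) = −x³ ÷ −x = x². Subtract (x²)·D = −x³ − 8x². Remainder: x² + 14x + 43.
Step 6: lead(x² + 14x + 43) ÷ lead(D) = x² ÷ −x = −x. Subtract (−x)·D = x² + 8x. Remainder: 6x + 43.
Step 7: lead(6x + 43) ÷ lead(D) = 6x ÷ −x = −6. Subtract (−6)·D = 6x + 48. Remainder: −5.

Q(x) = −3x⁶ − 8x⁵ + 3x⁴ + 3x³ + x² − x − 6; R(x) = −5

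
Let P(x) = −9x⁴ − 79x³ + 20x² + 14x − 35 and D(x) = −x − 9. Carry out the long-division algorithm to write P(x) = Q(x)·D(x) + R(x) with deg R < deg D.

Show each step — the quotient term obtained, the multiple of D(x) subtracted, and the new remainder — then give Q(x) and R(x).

Q(x) = 9x³ − 2x² − 2x + 4; R(x) = 1

Step 1: lead(−9x⁴ − 79x³ + 20x² + 14x − 35) ÷ lead(D) = −9x⁴ ÷ −x = 9x³. Subtract (9x³)·D = −9x⁴ − 81x³. Remainder: 2x³ + 20x² + 14x − 35.
Step 2: lead(2x³ + 20x² + 14x − 35) ÷ lead(D) = 2x³ ÷ −x = −2x². Subtract (−2x²)·D = 2x³ + 18x². Remainder: 2x² + 14x − 35.
Step 3: lead(2x² + 14x − 35) ÷ lead(D) = 2x² ÷ −x = −2x. Subtract (−2x)·D = 2x² + 18x. Remainder: −4x − 35.
Step 4: lead(−4x − 35) ÷ lead(D) = −4x ÷ −x = 4. Subtract (4)·D = −4x − 36. Remainder: 1.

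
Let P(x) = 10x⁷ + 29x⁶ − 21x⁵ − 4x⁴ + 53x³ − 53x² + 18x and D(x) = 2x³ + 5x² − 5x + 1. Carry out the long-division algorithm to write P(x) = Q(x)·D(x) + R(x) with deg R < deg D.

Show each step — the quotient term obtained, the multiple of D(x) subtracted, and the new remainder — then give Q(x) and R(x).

Q(x) = 5x⁴ + 2x³ − 3x² + 8x − 2; R(x) = 2

Step 1: lead(10x⁷ + 29x⁶ − 21x⁵ − 4x⁴ + 53x³ − 53x² + 18x) ÷ lead(D) = 10x⁷ ÷ 2x³ = 5x⁴. Subtract (5x⁴)·D = 10x⁷ + 25x⁶ − 25x⁵ + 5x⁴. Remainder: 4x⁶ + 4x⁵ − 9x⁴ + 53x³ − 53x² + 18x.
Step 2: lead(4x⁶ + 4x⁵ − 9x⁴ + 53x³ − 53x² + 18x) ÷ lead(D) = 4x⁶ ÷ 2x³ = 2x³. Subtract (2x³)·D = 4x⁶ + 10x⁵ − 10x⁴ + 2x³. Remainder: −6x⁵ + x⁴ + 51x³ − 53x² + 18x.
Step 3: lead(−6x⁵ + x⁴ + 51x³ − 53x² + 18x) ÷ lead(D) = −6x⁵ ÷ 2x³ = −3x². Subtract (−3x²)·D = −6x⁵ − 15x⁴ + 15x³ − 3x². Remainder: 16x⁴ + 36x³ − 50x² + 18x.
Step 4: lead(16x⁴ + 36x³ − 50x² + 18x) ÷ lead(D) = 16x⁴ ÷ 2x³ = 8x. Subtract (8x)·D = 16x⁴ + 40x³ − 40x² + 8x. Remainder: −4x³ − 10x² + 10x.
Step 5: lead(−4x³ − 10x² + 10x) ÷ lead(D) = −4x³ ÷ 2x³ = −2. Subtract (−2)·D = −4x³ − 10x² + 10x − 2. Remainder: 2.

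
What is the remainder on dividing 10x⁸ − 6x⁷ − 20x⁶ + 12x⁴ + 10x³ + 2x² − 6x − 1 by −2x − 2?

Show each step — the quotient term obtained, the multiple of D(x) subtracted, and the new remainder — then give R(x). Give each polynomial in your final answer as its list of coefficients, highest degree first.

Step 1: lead(10x⁸ − 6x⁷ − 20x⁶ + 12x⁴ + 10x³ + 2x² − 6x − 1) ÷ lead(D) = 10x⁸ ÷ −2x = −5x⁷. Subtract (−5x⁷)·D = 10x⁸ + 10x⁷. Remainder: −16x⁷ − 20x⁶ + 12x⁴ + 10x³ + 2x² − 6x − 1.
Step 2: lead(−16x⁷ − 20x⁶ + 12x⁴ + 10x³ + 2x² − 6x − 1) ÷ lead(D) = −16x⁷ ÷ −2x = 8x⁶. Subtract (8x⁶)·D = −16x⁷ − 16x⁶. Remainder: −4x⁶ + 12x⁴ + 10x³ + 2x² − 6x − 1.
Step 3: lead(−4x⁶ + 12x⁴ + 10x³ + 2x² − 6x − 1) ÷ lead(D) = −4x⁶ ÷ −2x = 2x⁵. Subtract (2x⁵)·D = −4x⁶ − 4x⁵. Remainder: 4x⁵ + 12x⁴ + 10x³ + 2x² − 6x − 1.
Step 4: lead(4x⁵ + 12x⁴ + 10x³ + 2x² − 6x − 1) ÷ lead(D) = 4x⁵ ÷ −2x = −2x⁴. Subtract (−2x⁴)·D = 4x⁵ + 4x⁴. Remainder: 8x⁴ + 10x³ + 2x² − 6x − 1.
Step 5: lead(8x⁴ + 10x³ + 2x² − 6x − 1) ÷ lead(D) = 8x⁴ ÷ −2x = −4x³. Subtract (−4x³)·D = 8x⁴ + 8x³. Remainder: 2x³ + 2x² − 6x − 1.
Step 6: lead(2x³ + 2x² − 6x − 1) ÷ lead(D) = 2x³ ÷ −2x = −x². Subtract (−x²)·D = 2x³ + 2x². Remainder: −6x − 1.
Step 7: lead(−6x − 1) ÷ lead(D) = −6x ÷ −2x = 3. Subtract (3)·D = −6x − 6. Remainder: 5.

R = [5]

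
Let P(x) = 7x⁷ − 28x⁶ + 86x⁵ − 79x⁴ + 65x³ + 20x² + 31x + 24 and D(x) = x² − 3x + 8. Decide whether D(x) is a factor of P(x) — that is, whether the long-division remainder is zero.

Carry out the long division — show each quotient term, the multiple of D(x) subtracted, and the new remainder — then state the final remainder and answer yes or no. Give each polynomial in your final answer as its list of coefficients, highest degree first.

R = [0], so D(x) is a factor of P(x). yes

Step 1: lead(7x⁷ − 28x⁶ + 86x⁵ − 79x⁴ + 65x³ + 20x² + 31x + 24) ÷ lead(D) = 7x⁷ ÷ x² = 7x⁵. Subtract (7x⁵)·D = 7x⁷ − 21x⁶ + 56x⁵. Remainder: −7x⁶ + 30x⁵ − 79x⁴ + 65x³ + 20x² + 31x + 24.
Step 2: lead(−7x⁶ + 30x⁵ − 79x⁴ + 65x³ + 20x² + 31x + 24) ÷ lead(D) = −7x⁶ ÷ x² = −7x⁴. Subtract (−7x⁴)·D = −7x⁶ + 21x⁵ − 56x⁴. Remainder: 9x⁵ − 23x⁴ + 65x³ + 20x² + 31x + 24.
Step 3: lead(9x⁵ − 23x⁴ + 65x³ + 20x² + 31x + 24) ÷ lead(D) = 9x⁵ ÷ x² = 9x³. Subtract (9x³)·D = 9x⁵ − 27x⁴ + 72x³. Remainder: 4x⁴ − 7x³ + 20x² + 31x + 24.
Step 4: lead(4x⁴ − 7x³ + 20x² + 31x + 24) ÷ lead(D) = 4x⁴ ÷ x² = 4x². Subtract (4x²)·D = 4x⁴ − 12x³ + 32x². Remainder: 5x³ − 12x² + 31x + 24.
Step 5: lead(5x³ − 12x² + 31x + 24) ÷ lead(D) = 5x³ ÷ x² = 5x. Subtract (5x)·D = 5x³ − 15x² + 40x. Remainder: 3x² − 9x + 24.
Step 6: lead(3x² − 9x + 24) ÷ lead(D) = 3x² ÷ x² = 3. Subtract (3)·D = 3x² − 9x + 24. Remainder: 0.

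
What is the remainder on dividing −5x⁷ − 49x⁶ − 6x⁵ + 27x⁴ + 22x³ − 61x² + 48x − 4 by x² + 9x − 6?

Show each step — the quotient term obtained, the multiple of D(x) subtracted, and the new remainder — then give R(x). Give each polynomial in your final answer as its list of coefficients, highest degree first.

R = [8]

Step 1: lead(−5x⁷ − 49x⁶ − 6x⁵ + 27x⁴ + 22x³ − 61x² + 48x − 4) ÷ lead(D) = −5x⁷ ÷ x² = −5x⁵. Subtract (−5x⁵)·D = −5x⁷ − 45x⁶ + 30x⁵. Remainder: −4x⁶ − 36x⁵ + 27x⁴ + 22x³ − 61x² + 48x − 4.
Step 2: lead(−4x⁶ − 36x⁵ + 27x⁴ + 22x³ − 61x² + 48x − 4) ÷ lead(D) = −4x⁶ ÷ x² = −4x⁴. Subtract (−4x⁴)·D = −4x⁶ − 36x⁵ + 24x⁴. Remainder: 3x⁴ + 22x³ − 61x² + 48x − 4.
Step 3: lead(3x⁴ + 22x³ − 61x² + 48x − 4) ÷ lead(D) = 3x⁴ ÷ x² = 3x². Subtract (3x²)·D = 3x⁴ + 27x³ − 18x². Remainder: −5x³ − 43x² + 48x − 4.
Step 4: lead(−5x³ − 43x² + 48x − 4) ÷ lead(D) = −5x³ ÷ x² = −5x. Subtract (−5x)·D = −5x³ − 45x² + 30x. Remainder: 2x² + 18x − 4.
Step 5: lead(2x² + 18x − 4) ÷ lead(D) = 2x² ÷ x² = 2. Subtract (2)·D = 2x² + 18x − 12. Remainder: 8.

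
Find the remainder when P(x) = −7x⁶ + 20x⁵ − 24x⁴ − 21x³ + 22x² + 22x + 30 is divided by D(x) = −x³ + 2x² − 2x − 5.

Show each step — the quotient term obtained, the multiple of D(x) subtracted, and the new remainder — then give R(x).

Step 1: lead(−7x⁶ + 20x⁵ − 24x⁴ − 21x³ + 22x² + 22x + 30) ÷ lead(D) = −7x⁶ ÷ −x³ = 7x³. Subtract (7x³)·D = −7x⁶ + 14x⁵ − 14x⁴ − 35x³. Remainder: 6x⁵ − 10x⁴ + 14x³ + 22x² + 22x + 30.
Step 2: lead(6x⁵ − 10x⁴ + 14x³ + 22x² + 22x + 30) ÷ lead(D) = 6x⁵ ÷ −x³ = −6x². Subtract (−6x²)·D = 6x⁵ − 12x⁴ + 12x³ + 30x². Remainder: 2x⁴ + 2x³ − 8x² + 22x + 30.
Step 3: lead(2x⁴ + 2x³ − 8x² + 22x + 30) ÷ lead(D) = 2x⁴ ÷ −x³ = −2x. Subtract (−2x)·D = 2x⁴ − 4x³ + 4x² + 10x. Remainder: 6x³ − 12x² + 12x + 30.
Step 4: lead(6x³ − 12x² + 12x + 30) ÷ lead(D) = 6x³ ÷ −x³ = −6. Subtract (−6)·D = 6x³ − 12x² + 12x + 30. Remainder: 0.

R(x) = 0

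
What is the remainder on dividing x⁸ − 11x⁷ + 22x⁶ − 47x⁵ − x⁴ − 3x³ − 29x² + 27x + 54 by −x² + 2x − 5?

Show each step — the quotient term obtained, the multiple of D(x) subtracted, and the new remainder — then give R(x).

Step 1: lead(x⁸ − 11x⁷ + 22x⁶ − 47x⁵ − x⁴ − 3x³ − 29x² + 27x + 54) ÷ lead(D) = x⁸ ÷ −x² = −x⁶. Subtract (−x⁶)·D = x⁸ − 2x⁷ + 5x⁶. Remainder: −9x⁷ + 17x⁶ − 47x⁵ − x⁴ − 3x³ − 29x² + 27x + 54.
Step 2: lead(−9x⁷ + 17x⁶ − 47x⁵ − x⁴ − 3x³ − 29x² + 27x + 54) ÷ lead(D) = −9x⁷ ÷ −x² = 9x⁵. Subtract (9x⁵)·D = −9x⁷ + 18x⁶ − 45x⁵. Remainder: −x⁶ − 2x⁵ − x⁴ − 3x³ − 29x² + 27x + 54.
Step 3: lead(−x⁶ − 2x⁵ − x⁴ − 3x³ − 29x² + 27x + 54) ÷ lead(D) = −x⁶ ÷ −x² = x⁴. Subtract (x⁴)·D = −x⁶ + 2x⁵ − 5x⁴. Remainder: −4x⁵ + 4x⁴ − 3x³ − 29x² + 27x + 54.
Step 4: lead(−4x⁵ + 4x⁴ − 3x³ − 29x² + 27x + 54) ÷ lead(D) = −4x⁵ ÷ −x² = 4x³. Subtract (4x³)·D = −4x⁵ + 8x⁴ − 20x³. Remainder: −4x⁴ + 17x³ − 29x² + 27x + 54.
Step 5: lead(−4x⁴ + 17x³ − 29x² + 27x + 54) ÷ lead(D) = −4x⁴ ÷ −x² = 4x². Subtract (4x²)·D = −4x⁴ + 8x³ − 20x². Remainder: 9x³ − 9x² + 27x + 54.
Step 6: lead(9x³ − 9x² + 27x + 54) ÷ lead(D) = 9x³ ÷ −x² = −9x. Subtract (−9x)·D = 9x³ − 18x² + 45x. Remainder: 9x² − 18x + 54.
Step 7: lead(9x² − 18x + 54) ÷ lead(D) = 9x² ÷ −x² = −9. Subtract (−9)·D = 9x² − 18x + 45. Remainder: 9.

R(x) = 9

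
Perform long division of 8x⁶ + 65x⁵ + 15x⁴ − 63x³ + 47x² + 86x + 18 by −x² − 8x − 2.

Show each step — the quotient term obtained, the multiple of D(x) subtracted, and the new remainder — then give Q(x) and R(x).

Step 1: lead(8x⁶ + 65x⁵ + 15x⁴ − 63x³ + 47x² + 86x + 18) ÷ lead(D) = 8x⁶ ÷ −x² = −8x⁴. Subtract (−8x⁴)·D = 8x⁶ + 64x⁵ + 16x⁴. Remainder: x⁵ − x⁴ − 63x³ + 47x² + 86x + 18.
Step 2: lead(x⁵ − x⁴ − 63x³ + 47x² + 86x + 18) ÷ lead(D) = x⁵ ÷ −x² = −x³. Subtract (−x³)·D = x⁵ + 8x⁴ + 2x³. Remainder: −9x⁴ − 65x³ + 47x² + 86x + 18.
Step 3: lead(−9x⁴ − 65x³ + 47x² + 86x + 18) ÷ lead(D) = −9x⁴ ÷ −x² = 9x². Subtract (9x²)·D = −9x⁴ − 72x³ − 18x². Remainder: 7x³ + 65x² + 86x + 18.
Step 4: lead(7x³ + 65x² + 86x + 18) ÷ lead(D) = 7x³ ÷ −x² = −7x. Subtract (−7x)·D = 7x³ + 56x² + 14x. Remainder: 9x² + 72x + 18.
Step 5: lead(9x² + 72x + 18) ÷ lead(D) = 9x² ÷ −x² = −9. Subtract (−9)·D = 9x² + 72x + 18. Remainder: 0.

Q(x) = −8x⁴ − x³ + 9x² − 7x − 9; R(x) = 0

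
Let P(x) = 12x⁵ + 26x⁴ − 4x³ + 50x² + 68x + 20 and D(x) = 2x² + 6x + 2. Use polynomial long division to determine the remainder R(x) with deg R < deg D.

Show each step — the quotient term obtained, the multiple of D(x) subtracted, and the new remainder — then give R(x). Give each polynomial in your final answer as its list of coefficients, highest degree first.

Step 1: lead(12x⁵ + 26x⁴ − 4x³ + 50x² + 68x + 20) ÷ lead(D) = 12x⁵ ÷ 2x² = 6x³. Subtract (6x³)·D = 12x⁵ + 36x⁴ + 12x³. Remainder: −10x⁴ − 16x³ + 50x² + 68x + 20.
Step 2: lead(−10x⁴ − 16x³ + 50x² + 68x + 20) ÷ lead(D) = −10x⁴ ÷ 2x² = −5x². Subtract (−5x²)·D = −10x⁴ − 30x³ − 10x². Remainder: 14x³ + 60x² + 68x + 20.
Step 3: lead(14x³ + 60x² + 68x + 20) ÷ lead(D) = 14x³ ÷ 2x² = 7x. Subtract (7x)·D = 14x³ + 42x² + 14x. Remainder: 18x² + 54x + 20.
Step 4: lead(18x² + 54x + 20) ÷ lead(D) = 18x² ÷ 2x² = 9. Subtract (9)·D = 18x² + 54x + 18. Remainder: 2.

R = [2]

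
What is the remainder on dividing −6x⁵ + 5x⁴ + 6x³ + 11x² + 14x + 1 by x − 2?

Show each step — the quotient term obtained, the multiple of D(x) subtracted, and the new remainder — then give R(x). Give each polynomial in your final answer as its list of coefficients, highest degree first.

R = [9]

Step 1: lead(−6x⁵ + 5x⁴ + 6x³ + 11x² + 14x + 1) ÷ lead(D) = −6x⁵ ÷ x = −6x⁴. Subtract (−6x⁴)·D = −6x⁵ + 12x⁴. Remainder: −7x⁴ + 6x³ + 11x² + 14x + 1.
Step 2: lead(−7x⁴ + 6x³ + 11x² + 14x + 1) ÷ lead(D) = −7x⁴ ÷ x = −7x³. Subtract (−7x³)·D = −7x⁴ + 14x³. Remainder: −8x³ + 11x² + 14x + 1.
Step 3: lead(−8x³ + 11x² + 14x + 1) ÷ lead(D) = −8x³ ÷ x = −8x². Subtract (−8x²)·D = −8x³ + 16x². Remainder: −5x² + 14x + 1.
Step 4: lead(−5x² + 14x + 1) ÷ lead(D) = −5x² ÷ x = −5x. Subtract (−5x)·D = −5x² + 10x. Remainder: 4x + 1.
Step 5: lead(4x + 1) ÷ lead(D) = 4x ÷ x = 4. Subtract (4)·D = 4x − 8. Remainder: 9.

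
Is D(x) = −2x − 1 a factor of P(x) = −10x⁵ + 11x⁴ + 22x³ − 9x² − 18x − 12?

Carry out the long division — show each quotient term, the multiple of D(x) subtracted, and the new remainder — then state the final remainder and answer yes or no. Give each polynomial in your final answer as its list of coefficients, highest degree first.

R = [-7], so D(x) is not a factor of P(x). no

Step 1: lead(−10x⁵ + 11x⁴ + 22x³ − 9x² − 18x − 12) ÷ lead(D) = −10x⁵ ÷ −2x = 5x⁴. Subtract (5x⁴)·D = −10x⁵ − 5x⁴. Remainder: 16x⁴ + 22x³ − 9x² − 18x − 12.
Step 2: lead(16x⁴ + 22x³ − 9x² − 18x − 12) ÷ lead(D) = 16x⁴ ÷ −2x = −8x³. Subtract (−8x³)·D = 16x⁴ + 8x³. Remainder: 14x³ − 9x² − 18x − 12.
Step 3: lead(14x³ − 9x² − 18x − 12) ÷ lead(D) = 14x³ ÷ −2x = −7x². Subtract (−7x²)·D = 14x³ + 7x². Remainder: −16x² − 18x − 12.
Step 4: lead(−16x² − 18x − 12) ÷ lead(D) = −16x² ÷ −2x = 8x. Subtract (8x)·D = −16x² − 8x. Remainder: −10x − 12.
Step 5: lead(−10x − 12) ÷ lead(D) = −10x ÷ −2x = 5. Subtract (5)·D = −10x − 5. Remainder: −7.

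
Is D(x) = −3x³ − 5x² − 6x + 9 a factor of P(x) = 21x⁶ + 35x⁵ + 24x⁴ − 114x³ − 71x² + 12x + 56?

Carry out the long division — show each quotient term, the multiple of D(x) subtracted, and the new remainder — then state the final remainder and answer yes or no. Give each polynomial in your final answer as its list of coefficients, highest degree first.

Step 1: lead(21x⁶ + 35x⁵ + 24x⁴ − 114x³ − 71x² + 12x + 56) ÷ lead(D) = 21x⁶ ÷ −3x³ = −7x³. Subtract (−7x³)·D = 21x⁶ + 35x⁵ + 42x⁴ − 63x³. Remainder: −18x⁴ − 51x³ − 71x² + 12x + 56.
Step 2: lead(−18x⁴ − 51x³ − 71x² + 12x + 56) ÷ lead(D) = −18x⁴ ÷ −3x³ = 6x. Subtract (6x)·D = −18x⁴ − 30x³ − 36x² + 54x. Remainder: −21x³ − 35x² − 42x + 56.
Step 3: lead(−21x³ − 35x² − 42x + 56) ÷ lead(D) = −21x³ ÷ −3x³ = 7. Subtract (7)·D = −21x³ − 35x² − 42x + 63. Remainder: −7.

R = [-7], so D(x) is not a factor of P(x). no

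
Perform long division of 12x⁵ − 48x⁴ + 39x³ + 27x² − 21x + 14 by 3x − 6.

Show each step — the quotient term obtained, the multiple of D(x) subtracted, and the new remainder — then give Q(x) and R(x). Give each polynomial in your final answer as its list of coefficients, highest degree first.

Q = [4, -8, -3, 3, -1]; R = [8]

Step 1: lead(12x⁵ − 48x⁴ + 39x³ + 27x² − 21x + 14) ÷ lead(D) = 12x⁵ ÷ 3x = 4x⁴. Subtract (4x⁴)·D = 12x⁵ − 24x⁴. Remainder: −24x⁴ + 39x³ + 27x² − 21x + 14.
Step 2: lead(−24x⁴ + 39x³ + 27x² − 21x + 14) ÷ lead(D) = −24x⁴ ÷ 3x = −8x³. Subtract (−8x³)·D = −24x⁴ + 48x³. Remainder: −9x³ + 27x² − 21x + 14.
Step 3: lead(−9x³ + 27x² − 21x + 14) ÷ lead(D) = −9x³ ÷ 3x = −3x². Subtract (−3x²)·D = −9x³ + 18x². Remainder: 9x² − 21x + 14.
Step 4: lead(9x² − 21x + 14) ÷ lead(D) = 9x² ÷ 3x = 3x. Subtract (3x)·D = 9x² − 18x. Remainder: −3x + 14.
Step 5: lead(−3x + 14) ÷ lead(D) = −3x ÷ 3x = −1. Subtract (−1)·D = −3x + 6. Remainder: 8.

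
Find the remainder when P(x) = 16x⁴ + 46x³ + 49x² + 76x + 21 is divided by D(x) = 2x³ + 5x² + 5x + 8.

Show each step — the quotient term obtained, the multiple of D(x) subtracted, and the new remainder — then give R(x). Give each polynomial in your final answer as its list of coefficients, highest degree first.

Step 1: lead(16x⁴ + 46x³ + 49x² + 76x + 21) ÷ lead(D) = 16x⁴ ÷ 2x³ = 8x. Subtract (8x)·D = 16x⁴ + 40x³ + 40x² + 64x. Remainder: 6x³ + 9x² + 12x + 21.
Step 2: lead(6x³ + 9x² + 12x + 21) ÷ lead(D) = 6x³ ÷ 2x³ = 3. Subtract (3)·D = 6x³ + 15x² + 15x + 24. Remainder: −6x² − 3x − 3.

R = [-6, -3, -3]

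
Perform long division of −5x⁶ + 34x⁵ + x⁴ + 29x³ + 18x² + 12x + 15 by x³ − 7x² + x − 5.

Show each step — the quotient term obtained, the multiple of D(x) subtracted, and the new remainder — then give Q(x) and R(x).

Q(x) = −5x³ − x² − x − 2; R(x) = 9x + 5

Step 1: lead(−5x⁶ + 34x⁵ + x⁴ + 29x³ + 18x² + 12x + 15) ÷ lead(D) = −5x⁶ ÷ x³ = −5x³. Subtract (−5x³)·D = −5x⁶ + 35x⁵ − 5x⁴ + 25x³. Remainder: −x⁵ + 6x⁴ + 4x³ + 18x² + 12x + 15.
Step 2: lead(−x⁵ + 6x⁴ + 4x³ + 18x² + 12x + 15) ÷ lead(D) = −x⁵ ÷ x³ = −x². Subtract (−x²)·D = −x⁵ + 7x⁴ − x³ + 5x². Remainder: −x⁴ + 5x³ + 13x² + 12x + 15.
Step 3: lead(−x⁴ + 5x³ + 13x² + 12x + 15) ÷ lead(D) = −x⁴ ÷ x³ = −x. Subtract (−x)·D = −x⁴ + 7x³ − x² + 5x. Remainder: −2x³ + 14x² + 7x + 15.
Step 4: lead(−2x³ + 14x² + 7x + 15) ÷ lead(D) = −2x³ ÷ x³ = −2. Subtract (−2)·D = −2x³ + 14x² − 2x + 10. Remainder: 9x + 5.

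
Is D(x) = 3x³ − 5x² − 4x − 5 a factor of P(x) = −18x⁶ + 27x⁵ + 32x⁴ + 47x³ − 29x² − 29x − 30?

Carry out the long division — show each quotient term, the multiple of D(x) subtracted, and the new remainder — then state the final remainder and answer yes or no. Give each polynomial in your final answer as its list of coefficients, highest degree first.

R = [0], so D(x) is a factor of P(x). yes

Step 1: lead(−18x⁶ + 27x⁵ + 32x⁴ + 47x³ − 29x² − 29x − 30) ÷ lead(D) = −18x⁶ ÷ 3x³ = −6x³. Subtract (−6x³)·D = −18x⁶ + 30x⁵ + 24x⁴ + 30x³. Remainder: −3x⁵ + 8x⁴ + 17x³ − 29x² − 29x − 30.
Step 2: lead(−3x⁵ + 8x⁴ + 17x³ − 29x² − 29x − 30) ÷ lead(D) = −3x⁵ ÷ 3x³ = −x². Subtract (−x²)·D = −3x⁵ + 5x⁴ + 4x³ + 5x². Remainder: 3x⁴ + 13x³ − 34x² − 29x − 30.
Step 3: lead(3x⁴ + 13x³ − 34x² − 29x − 30) ÷ lead(D) = 3x⁴ ÷ 3x³ = x. Subtract (x)·D = 3x⁴ − 5x³ − 4x² − 5x. Remainder: 18x³ − 30x² − 24x − 30.
Step 4: lead(18x³ − 30x² − 24x − 30) ÷ lead(D) = 18x³ ÷ 3x³ = 6. Subtract (6)·D = 18x³ − 30x² − 24x − 30. Remainder: 0.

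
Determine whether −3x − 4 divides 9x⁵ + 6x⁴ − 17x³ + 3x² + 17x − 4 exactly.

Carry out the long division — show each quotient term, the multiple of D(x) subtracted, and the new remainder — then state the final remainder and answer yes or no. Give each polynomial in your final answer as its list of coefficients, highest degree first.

Step 1: lead(9x⁵ + 6x⁴ − 17x³ + 3x² + 17x − 4) ÷ lead(D) = 9x⁵ ÷ −3x = −3x⁴. Subtract (−3x⁴)·D = 9x⁵ + 12x⁴. Remainder: −6x⁴ − 17x³ + 3x² + 17x − 4.
Step 2: lead(−6x⁴ − 17x³ + 3x² + 17x − 4) ÷ lead(D) = −6x⁴ ÷ −3x = 2x³. Subtract (2x³)·D = −6x⁴ − 8x³. Remainder: −9x³ + 3x² + 17x − 4.
Step 3: lead(−9x³ + 3x² + 17x − 4) ÷ lead(D) = −9x³ ÷ −3x = 3x². Subtract (3x²)·D = −9x³ − 12x². Remainder: 15x² + 17x − 4.
Step 4: lead(15x² + 17x − 4) ÷ lead(D) = 15x² ÷ −3x = −5x. Subtract (−5x)·D = 15x² + 20x. Remainder: −3x − 4.
Step 5: lead(−3x − 4) ÷ lead(D) = −3x ÷ −3x = 1. Subtract (1)·D = −3x − 4. Remainder: 0.

R = [0], so D(x) is a factor of P(x). yes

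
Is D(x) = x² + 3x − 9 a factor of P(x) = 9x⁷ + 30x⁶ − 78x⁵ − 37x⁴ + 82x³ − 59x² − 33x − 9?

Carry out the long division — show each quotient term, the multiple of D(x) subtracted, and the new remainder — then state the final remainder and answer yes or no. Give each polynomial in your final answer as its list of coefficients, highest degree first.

Step 1: lead(9x⁷ + 30x⁶ − 78x⁵ − 37x⁴ + 82x³ − 59x² − 33x − 9) ÷ lead(D) = 9x⁷ ÷ x² = 9x⁵. Subtract (9x⁵)·D = 9x⁷ + 27x⁶ − 81x⁵. Remainder: 3x⁶ + 3x⁵ − 37x⁴ + 82x³ − 59x² − 33x − 9.
Step 2: lead(3x⁶ + 3x⁵ − 37x⁴ + 82x³ − 59x² − 33x − 9) ÷ lead(D) = 3x⁶ ÷ x² = 3x⁴. Subtract (3x⁴)·D = 3x⁶ + 9x⁵ − 27x⁴. Remainder: −6x⁵ − 10x⁴ + 82x³ − 59x² − 33x − 9.
Step 3: lead(−6x⁵ − 10x⁴ + 82x³ − 59x² − 33x − 9) ÷ lead(D) = −6x⁵ ÷ x² = −6x³. Subtract (−6x³)·D = −6x⁵ − 18x⁴ + 54x³. Remainder: 8x⁴ + 28x³ − 59x² − 33x − 9.
Step 4: lead(8x⁴ + 28x³ − 59x² − 33x − 9) ÷ lead(D) = 8x⁴ ÷ x² = 8x². Subtract (8x²)·D = 8x⁴ + 24x³ − 72x². Remainder: 4x³ + 13x² − 33x − 9.
Step 5: lead(4x³ + 13x² − 33x − 9) ÷ lead(D) = 4x³ ÷ x² = 4x. Subtract (4x)·D = 4x³ + 12x² − 36x. Remainder: x² + 3x − 9.
Step 6: lead(x² + 3x − 9) ÷ lead(D) = x² ÷ x² = 1. Subtract (1)·D = x² + 3x − 9. Remainder: 0.

R = [0], so D(x) is a factor of P(x). yes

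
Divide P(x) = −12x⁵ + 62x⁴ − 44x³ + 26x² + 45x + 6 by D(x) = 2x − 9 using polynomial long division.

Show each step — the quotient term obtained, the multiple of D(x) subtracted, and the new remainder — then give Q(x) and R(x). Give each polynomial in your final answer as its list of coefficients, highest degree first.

Step 1: lead(−12x⁵ + 62x⁴ − 44x³ + 26x² + 45x + 6) ÷ lead(D) = −12x⁵ ÷ 2x = −6x⁴. Subtract (−6x⁴)·D = −12x⁵ + 54x⁴. Remainder: 8x⁴ − 44x³ + 26x² + 45x + 6.
Step 2: lead(8x⁴ − 44x³ + 26x² + 45x + 6) ÷ lead(D) = 8x⁴ ÷ 2x = 4x³. Subtract (4x³)·D = 8x⁴ − 36x³. Remainder: −8x³ + 26x² + 45x + 6.
Step 3: lead(−8x³ + 26x² + 45x + 6) ÷ lead(D) = −8x³ ÷ 2x = −4x². Subtract (−4x²)·D = −8x³ + 36x². Remainder: −10x² + 45x + 6.
Step 4: lead(−10x² + 45x + 6) ÷ lead(D) = −10x² ÷ 2x = −5x. Subtract (−5x)·D = −10x² + 45x. Remainder: 6.

Q = [-6, 4, -4, -5, 0]; R = [6]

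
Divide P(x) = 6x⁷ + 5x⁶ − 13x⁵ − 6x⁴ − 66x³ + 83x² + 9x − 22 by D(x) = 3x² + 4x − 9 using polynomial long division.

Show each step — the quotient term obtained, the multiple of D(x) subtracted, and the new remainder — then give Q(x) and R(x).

Step 1: lead(6x⁷ + 5x⁶ − 13x⁵ − 6x⁴ − 66x³ + 83x² + 9x − 22) ÷ lead(D) = 6x⁷ ÷ 3x² = 2x⁵. Subtract (2x⁵)·D = 6x⁷ + 8x⁶ − 18x⁵. Remainder: −3x⁶ + 5x⁵ − 6x⁴ − 66x³ + 83x² + 9x − 22.
Step 2: lead(−3x⁶ + 5x⁵ − 6x⁴ − 66x³ + 83x² + 9x − 22) ÷ lead(D) = −3x⁶ ÷ 3x² = −x⁴. Subtract (−x⁴)·D = −3x⁶ − 4x⁵ + 9x⁴. Remainder: 9x⁵ − 15x⁴ − 66x³ + 83x² + 9x − 22.
Step 3: lead(9x⁵ − 15x⁴ − 66x³ + 83x² + 9x − 22) ÷ lead(D) = 9x⁵ ÷ 3x² = 3x³. Subtract (3x³)·D = 9x⁵ + 12x⁴ − 27x³. Remainder: −27x⁴ − 39x³ + 83x² + 9x − 22.
Step 4: lead(−27x⁴ − 39x³ + 83x² + 9x − 22) ÷ lead(D) = −27x⁴ ÷ 3x² = −9x². Subtract (−9x²)·D = −27x⁴ − 36x³ + 81x². Remainder: −3x³ + 2x² + 9x − 22.
Step 5: lead(−3x³ + 2x² + 9x − 22) ÷ lead(D) = −3x³ ÷ 3x² = −x. Subtract (−x)·D = −3x³ − 4x² + 9x. Remainder: 6x² − 22.
Step 6: lead(6x² − 22) ÷ lead(D) = 6x² ÷ 3x² = 2. Subtract (2)·D = 6x² + 8x − 18. Remainder: −8x − 4.

Q(x) = 2x⁵ − x⁴ + 3x³ − 9x² − x + 2; R(x) = −8x − 4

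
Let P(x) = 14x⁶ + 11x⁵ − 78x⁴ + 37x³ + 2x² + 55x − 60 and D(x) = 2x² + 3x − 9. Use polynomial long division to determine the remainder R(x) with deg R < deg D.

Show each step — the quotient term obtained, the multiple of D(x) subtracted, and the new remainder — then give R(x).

Step 1: lead(14x⁶ + 11x⁵ − 78x⁴ + 37x³ + 2x² + 55x − 60) ÷ lead(D) = 14x⁶ ÷ 2x² = 7x⁴. Subtract (7x⁴)·D = 14x⁶ + 21x⁵ − 63x⁴. Remainder: −10x⁵ − 15x⁴ + 37x³ + 2x² + 55x − 60.
Step 2: lead(−10x⁵ − 15x⁴ + 37x³ + 2x² + 55x − 60) ÷ lead(D) = −10x⁵ ÷ 2x² = −5x³. Subtract (−5x³)·D = −10x⁵ − 15x⁴ + 45x³. Remainder: −8x³ + 2x² + 55x − 60.
Step 3: lead(−8x³ + 2x² + 55x − 60) ÷ lead(D) = −8x³ ÷ 2x² = −4x. Subtract (−4x)·D = −8x³ − 12x² + 36x. Remainder: 14x² + 19x − 60.
Step 4: lead(14x² + 19x − 60) ÷ lead(D) = 14x² ÷ 2x² = 7. Subtract (7)·D = 14x² + 21x − 63. Remainder: −2x + 3.

R(x) = −2x + 3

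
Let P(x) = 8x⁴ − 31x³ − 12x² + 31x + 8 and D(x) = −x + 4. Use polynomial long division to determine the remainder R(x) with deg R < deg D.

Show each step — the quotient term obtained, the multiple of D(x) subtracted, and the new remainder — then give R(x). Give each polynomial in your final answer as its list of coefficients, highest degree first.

Step 1: lead(8x⁴ − 31x³ − 12x² + 31x + 8) ÷ lead(D) = 8x⁴ ÷ −x = −8x³. Subtract (−8x³)·D = 8x⁴ − 32x³. Remainder: x³ − 12x² + 31x + 8.
Step 2: lead(x³ − 12x² + 31x + 8) ÷ lead(D) = x³ ÷ −x = −x². Subtract (−x²)·D = x³ − 4x². Remainder: −8x² + 31x + 8.
Step 3: lead(−8x² + 31x + 8) ÷ lead(D) = −8x² ÷ −x = 8x. Subtract (8x)·D = −8x² + 32x. Remainder: −x + 8.
Step 4: lead(−x + 8) ÷ lead(D) = −x ÷ −x = 1. Subtract (1)·D = −x + 4. Remainder: 4.

R = [4]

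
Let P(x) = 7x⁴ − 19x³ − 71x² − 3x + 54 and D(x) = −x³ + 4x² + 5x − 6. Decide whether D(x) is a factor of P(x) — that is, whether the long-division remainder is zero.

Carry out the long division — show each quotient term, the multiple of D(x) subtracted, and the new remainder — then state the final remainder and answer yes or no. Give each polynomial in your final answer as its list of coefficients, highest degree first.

Step 1: lead(7x⁴ − 19x³ − 71x² − 3x + 54) ÷ lead(D) = 7x⁴ ÷ −x³ = −7x. Subtract (−7x)·D = 7x⁴ − 28x³ − 35x² + 42x. Remainder: 9x³ − 36x² − 45x + 54.
Step 2: lead(9x³ − 36x² − 45x + 54) ÷ lead(D) = 9x³ ÷ −x³ = −9. Subtract (−9)·D = 9x³ − 36x² − 45x + 54. Remainder: 0.

R = [0], so D(x) is a factor of P(x). yes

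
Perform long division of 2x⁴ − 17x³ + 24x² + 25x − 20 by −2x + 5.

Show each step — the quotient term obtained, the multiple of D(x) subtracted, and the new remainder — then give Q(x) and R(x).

Q(x) = −x³ + 6x² + 3x − 5; R(x) = 5

Step 1: lead(2x⁴ − 17x³ + 24x² + 25x − 20) ÷ lead(D) = 2x⁴ ÷ −2x = −x³. Subtract (−x³)·D = 2x⁴ − 5x³. Remainder: −12x³ + 24x² + 25x − 20.
Step 2: lead(−12x³ + 24x² + 25x − 20) ÷ lead(D) = −12x³ ÷ −2x = 6x². Subtract (6x²)·D = −12x³ + 30x². Remainder: −6x² + 25x − 20.
Step 3: lead(−6x² + 25x − 20) ÷ lead(D) = −6x² ÷ −2x = 3x. Subtract (3x)·D = −6x² + 15x. Remainder: 10x − 20.
Step 4: lead(10x − 20) ÷ lead(D) = 10x ÷ −2x = −5. Subtract (−5)·D = 10x − 25. Remainder: 5.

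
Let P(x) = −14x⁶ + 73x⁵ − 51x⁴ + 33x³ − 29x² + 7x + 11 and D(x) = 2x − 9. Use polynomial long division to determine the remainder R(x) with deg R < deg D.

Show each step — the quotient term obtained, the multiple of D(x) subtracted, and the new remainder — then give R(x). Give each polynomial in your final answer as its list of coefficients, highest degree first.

R = [2]

Step 1: lead(−14x⁶ + 73x⁵ − 51x⁴ + 33x³ − 29x² + 7x + 11) ÷ lead(D) = −14x⁶ ÷ 2x = −7x⁵. Subtract (−7x⁵)·D = −14x⁶ + 63x⁵. Remainder: 10x⁵ − 51x⁴ + 33x³ − 29x² + 7x + 11.
Step 2: lead(10x⁵ − 51x⁴ + 33x³ − 29x² + 7x + 11) ÷ lead(D) = 10x⁵ ÷ 2x = 5x⁴. Subtract (5x⁴)·D = 10x⁵ − 45x⁴. Remainder: −6x⁴ + 33x³ − 29x² + 7x + 11.
Step 3: lead(−6x⁴ + 33x³ − 29x² + 7x + 11) ÷ lead(D) = −6x⁴ ÷ 2x = −3x³. Subtract (−3x³)·D = −6x⁴ + 27x³. Remainder: 6x³ − 29x² + 7x + 11.
Step 4: lead(6x³ − 29x² + 7x + 11) ÷ lead(D) = 6x³ ÷ 2x = 3x². Subtract (3x²)·D = 6x³ − 27x². Remainder: −2x² + 7x + 11.
Step 5: lead(−2x² + 7x + 11) ÷ lead(D) = −2x² ÷ 2x = −x. Subtract (−x)·D = −2x² + 9x. Remainder: −2x + 11.
Step 6: lead(−2x + 11) ÷ lead(D) = −2x ÷ 2x = −1. Subtract (−1)·D = −2x + 9. Remainder: 2.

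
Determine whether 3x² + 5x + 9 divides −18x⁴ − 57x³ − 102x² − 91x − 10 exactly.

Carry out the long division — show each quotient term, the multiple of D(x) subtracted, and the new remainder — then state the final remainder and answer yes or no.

R(x) = −5x − 1, so D(x) is not a factor of P(x). no

Step 1: lead(−18x⁴ − 57x³ − 102x² − 91x − 10) ÷ lead(D) = −18x⁴ ÷ 3x² = −6x². Subtract (−6x²)·D = −18x⁴ − 30x³ − 54x². Remainder: −27x³ − 48x² − 91x − 10.
Step 2: lead(−27x³ − 48x² − 91x − 10) ÷ lead(D) = −27x³ ÷ 3x² = −9x. Subtract (−9x)·D = −27x³ − 45x² − 81x. Remainder: −3x² − 10x − 10.
Step 3: lead(−3x² − 10x − 10) ÷ lead(D) = −3x² ÷ 3x² = −1. Subtract (−1)·D = −3x² − 5x − 9. Remainder: −5x − 1.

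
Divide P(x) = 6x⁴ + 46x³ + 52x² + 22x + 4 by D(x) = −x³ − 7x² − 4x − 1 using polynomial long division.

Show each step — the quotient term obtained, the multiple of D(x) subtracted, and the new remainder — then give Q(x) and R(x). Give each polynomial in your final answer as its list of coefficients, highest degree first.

Q = [-6, -4]; R = [0]

Step 1: lead(6x⁴ + 46x³ + 52x² + 22x + 4) ÷ lead(D) = 6x⁴ ÷ −x³ = −6x. Subtract (−6x)·D = 6x⁴ + 42x³ + 24x² + 6x. Remainder: 4x³ + 28x² + 16x + 4.
Step 2: lead(4x³ + 28x² + 16x + 4) ÷ lead(D) = 4x³ ÷ −x³ = −4. Subtract (−4)·D = 4x³ + 28x² + 16x + 4. Remainder: 0.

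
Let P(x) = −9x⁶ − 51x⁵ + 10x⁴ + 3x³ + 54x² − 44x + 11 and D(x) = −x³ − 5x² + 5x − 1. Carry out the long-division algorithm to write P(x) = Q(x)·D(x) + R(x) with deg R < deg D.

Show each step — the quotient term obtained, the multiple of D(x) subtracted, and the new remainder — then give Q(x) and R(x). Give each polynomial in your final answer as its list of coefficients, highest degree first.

Step 1: lead(−9x⁶ − 51x⁵ + 10x⁴ + 3x³ + 54x² − 44x + 11) ÷ lead(D) = −9x⁶ ÷ −x³ = 9x³. Subtract (9x³)·D = −9x⁶ − 45x⁵ + 45x⁴ − 9x³. Remainder: −6x⁵ − 35x⁴ + 12x³ + 54x² − 44x + 11.
Step 2: lead(−6x⁵ − 35x⁴ + 12x³ + 54x² − 44x + 11) ÷ lead(D) = −6x⁵ ÷ −x³ = 6x². Subtract (6x²)·D = −6x⁵ − 30x⁴ + 30x³ − 6x². Remainder: −5x⁴ − 18x³ + 60x² − 44x + 11.
Step 3: lead(−5x⁴ − 18x³ + 60x² − 44x + 11) ÷ lead(D) = −5x⁴ ÷ −x³ = 5x. Subtract (5x)·D = −5x⁴ − 25x³ + 25x² − 5x. Remainder: 7x³ + 35x² − 39x + 11.
Step 4: lead(7x³ + 35x² − 39x + 11) ÷ lead(D) = 7x³ ÷ −x³ = −7. Subtract (−7)·D = 7x³ + 35x² − 35x + 7. Remainder: −4x + 4.

Q = [9, 6, 5, -7]; R = [-4, 4]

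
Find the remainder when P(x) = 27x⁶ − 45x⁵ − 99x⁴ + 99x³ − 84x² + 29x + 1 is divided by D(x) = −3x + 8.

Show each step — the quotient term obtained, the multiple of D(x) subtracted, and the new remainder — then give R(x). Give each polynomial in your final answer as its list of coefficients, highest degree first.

Step 1: lead(27x⁶ − 45x⁵ − 99x⁴ + 99x³ − 84x² + 29x + 1) ÷ lead(D) = 27x⁶ ÷ −3x = −9x⁵. Subtract (−9x⁵)·D = 27x⁶ − 72x⁵. Remainder: 27x⁵ − 99x⁴ + 99x³ − 84x² + 29x + 1.
Step 2: lead(27x⁵ − 99x⁴ + 99x³ − 84x² + 29x + 1) ÷ lead(D) = 27x⁵ ÷ −3x = −9x⁴. Subtract (−9x⁴)·D = 27x⁵ − 72x⁴. Remainder: −27x⁴ + 99x³ − 84x² + 29x + 1.
Step 3: lead(−27x⁴ + 99x³ − 84x² + 29x + 1) ÷ lead(D) = −27x⁴ ÷ −3x = 9x³. Subtract (9x³)·D = −27x⁴ + 72x³. Remainder: 27x³ − 84x² + 29x + 1.
Step 4: lead(27x³ − 84x² + 29x + 1) ÷ lead(D) = 27x³ ÷ −3x = −9x². Subtract (−9x²)·D = 27x³ − 72x². Remainder: −12x² + 29x + 1.
Step 5: lead(−12x² + 29x + 1) ÷ lead(D) = −12x² ÷ −3x = 4x. Subtract (4x)·D = −12x² + 32x. Remainder: −3x + 1.
Step 6: lead(−3x + 1) ÷ lead(D) = −3x ÷ −3x = 1. Subtract (1)·D = −3x + 8. Remainder: −7.

R = [-7]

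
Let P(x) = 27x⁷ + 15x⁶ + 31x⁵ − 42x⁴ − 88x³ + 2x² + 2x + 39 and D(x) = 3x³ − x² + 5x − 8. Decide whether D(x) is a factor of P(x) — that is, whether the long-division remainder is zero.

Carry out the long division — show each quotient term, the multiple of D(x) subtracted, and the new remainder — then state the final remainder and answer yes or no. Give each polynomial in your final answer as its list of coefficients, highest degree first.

R = [-9], so D(x) is not a factor of P(x). no

Step 1: lead(27x⁷ + 15x⁶ + 31x⁵ − 42x⁴ − 88x³ + 2x² + 2x + 39) ÷ lead(D) = 27x⁷ ÷ 3x³ = 9x⁴. Subtract (9x⁴)·D = 27x⁷ − 9x⁶ + 45x⁵ − 72x⁴. Remainder: 24x⁶ − 14x⁵ + 30x⁴ − 88x³ + 2x² + 2x + 39.
Step 2: lead(24x⁶ − 14x⁵ + 30x⁴ − 88x³ + 2x² + 2x + 39) ÷ lead(D) = 24x⁶ ÷ 3x³ = 8x³. Subtract (8x³)·D = 24x⁶ − 8x⁵ + 40x⁴ − 64x³. Remainder: −6x⁵ − 10x⁴ − 24x³ + 2x² + 2x + 39.
Step 3: lead(−6x⁵ − 10x⁴ − 24x³ + 2x² + 2x + 39) ÷ lead(D) = −6x⁵ ÷ 3x³ = −2x². Subtract (−2x²)·D = −6x⁵ + 2x⁴ − 10x³ + 16x². Remainder: −12x⁴ − 14x³ − 14x² + 2x + 39.
Step 4: lead(−12x⁴ − 14x³ − 14x² + 2x + 39) ÷ lead(D) = −12x⁴ ÷ 3x³ = −4x. Subtract (−4x)·D = −12x⁴ + 4x³ − 20x² + 32x. Remainder: −18x³ + 6x² − 30x + 39.
Step 5: lead(−18x³ + 6x² − 30x + 39) ÷ lead(D) = −18x³ ÷ 3x³ = −6. Subtract (−6)·D = −18x³ + 6x² − 30x + 48. Remainder: −9.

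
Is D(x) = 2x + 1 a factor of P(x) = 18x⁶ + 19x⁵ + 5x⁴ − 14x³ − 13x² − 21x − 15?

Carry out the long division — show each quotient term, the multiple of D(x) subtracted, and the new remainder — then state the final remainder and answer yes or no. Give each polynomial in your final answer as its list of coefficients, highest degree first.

Step 1: lead(18x⁶ + 19x⁵ + 5x⁴ − 14x³ − 13x² − 21x − 15) ÷ lead(D) = 18x⁶ ÷ 2x = 9x⁵. Subtract (9x⁵)·D = 18x⁶ + 9x⁵. Remainder: 10x⁵ + 5x⁴ − 14x³ − 13x² − 21x − 15.
Step 2: lead(10x⁵ + 5x⁴ − 14x³ − 13x² − 21x − 15) ÷ lead(D) = 10x⁵ ÷ 2x = 5x⁴. Subtract (5x⁴)·D = 10x⁵ + 5x⁴. Remainder: −14x³ − 13x² − 21x − 15.
Step 3: lead(−14x³ − 13x² − 21x − 15) ÷ lead(D) = −14x³ ÷ 2x = −7x². Subtract (−7x²)·D = −14x³ − 7x². Remainder: −6x² − 21x − 15.
Step 4: lead(−6x² − 21x − 15) ÷ lead(D) = −6x² ÷ 2x = −3x. Subtract (−3x)·D = −6x² − 3x. Remainder: −18x − 15.
Step 5: lead(−18x − 15) ÷ lead(D) = −18x ÷ 2x = −9. Subtract (−9)·D = −18x − 9. Remainder: −6.

R = [-6], so D(x) is not a factor of P(x). no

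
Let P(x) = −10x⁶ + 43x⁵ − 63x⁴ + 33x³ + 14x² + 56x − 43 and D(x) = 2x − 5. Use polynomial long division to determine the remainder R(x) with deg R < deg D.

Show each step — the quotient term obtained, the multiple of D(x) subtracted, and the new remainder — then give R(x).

Step 1: lead(−10x⁶ + 43x⁵ − 63x⁴ + 33x³ + 14x² + 56x − 43) ÷ lead(D) = −10x⁶ ÷ 2x = −5x⁵. Subtract (−5x⁵)·D = −10x⁶ + 25x⁵. Remainder: 18x⁵ − 63x⁴ + 33x³ + 14x² + 56x − 43.
Step 2: lead(18x⁵ − 63x⁴ + 33x³ + 14x² + 56x − 43) ÷ lead(D) = 18x⁵ ÷ 2x = 9x⁴. Subtract (9x⁴)·D = 18x⁵ − 45x⁴. Remainder: −18x⁴ + 33x³ + 14x² + 56x − 43.
Step 3: lead(−18x⁴ + 33x³ + 14x² + 56x − 43) ÷ lead(D) = −18x⁴ ÷ 2x = −9x³. Subtract (−9x³)·D = −18x⁴ + 45x³. Remainder: −12x³ + 14x² + 56x − 43.
Step 4: lead(−12x³ + 14x² + 56x − 43) ÷ lead(D) = −12x³ ÷ 2x = −6x². Subtract (−6x²)·D = −12x³ + 30x². Remainder: −16x² + 56x − 43.
Step 5: lead(−16x² + 56x − 43) ÷ lead(D) = −16x² ÷ 2x = −8x. Subtract (−8x)·D = −16x² + 40x. Remainder: 16x − 43.
Step 6: lead(16x − 43) ÷ lead(D) = 16x ÷ 2x = 8. Subtract (8)·D = 16x − 40. Remainder: −3.

R(x) = −3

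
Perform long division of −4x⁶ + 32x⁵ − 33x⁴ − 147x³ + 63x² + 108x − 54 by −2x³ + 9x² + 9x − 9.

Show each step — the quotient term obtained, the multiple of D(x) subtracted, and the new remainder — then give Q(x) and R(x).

Q(x) = 2x³ − 7x² − 6x + 6; R(x) = 0

Step 1: lead(−4x⁶ + 32x⁵ − 33x⁴ − 147x³ + 63x² + 108x − 54) ÷ lead(D) = −4x⁶ ÷ −2x³ = 2x³. Subtract (2x³)·D = −4x⁶ + 18x⁵ + 18x⁴ − 18x³. Remainder: 14x⁵ − 51x⁴ − 129x³ + 63x² + 108x − 54.
Step 2: lead(14x⁵ − 51x⁴ − 129x³ + 63x² + 108x − 54) ÷ lead(D) = 14x⁵ ÷ −2x³ = −7x². Subtract (−7x²)·D = 14x⁵ − 63x⁴ − 63x³ + 63x². Remainder: 12x⁴ − 66x³ + 108x − 54.
Step 3: lead(12x⁴ − 66x³ + 108x − 54) ÷ lead(D) = 12x⁴ ÷ −2x³ = −6x. Subtract (−6x)·D = 12x⁴ − 54x³ − 54x² + 54x. Remainder: −12x³ + 54x² + 54x − 54.
Step 4: lead(−12x³ + 54x² + 54x − 54) ÷ lead(D) = −12x³ ÷ −2x³ = 6. Subtract (6)·D = −12x³ + 54x² + 54x − 54. Remainder: 0.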